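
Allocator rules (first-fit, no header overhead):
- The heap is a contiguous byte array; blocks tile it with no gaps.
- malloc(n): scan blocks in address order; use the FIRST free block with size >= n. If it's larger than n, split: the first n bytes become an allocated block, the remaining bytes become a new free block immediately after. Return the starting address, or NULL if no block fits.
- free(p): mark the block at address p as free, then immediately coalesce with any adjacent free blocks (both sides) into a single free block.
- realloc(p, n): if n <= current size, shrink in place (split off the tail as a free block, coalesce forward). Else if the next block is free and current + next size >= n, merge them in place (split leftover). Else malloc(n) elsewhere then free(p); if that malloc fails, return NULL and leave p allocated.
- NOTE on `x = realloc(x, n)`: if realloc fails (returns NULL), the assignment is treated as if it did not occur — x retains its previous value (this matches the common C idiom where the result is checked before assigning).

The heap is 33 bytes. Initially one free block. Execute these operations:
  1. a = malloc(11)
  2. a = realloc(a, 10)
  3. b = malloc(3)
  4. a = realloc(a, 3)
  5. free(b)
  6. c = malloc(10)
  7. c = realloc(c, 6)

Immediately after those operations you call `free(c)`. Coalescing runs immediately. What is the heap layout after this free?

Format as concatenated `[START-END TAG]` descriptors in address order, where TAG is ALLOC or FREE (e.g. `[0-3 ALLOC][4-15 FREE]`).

Answer: [0-2 ALLOC][3-32 FREE]

Derivation:
Op 1: a = malloc(11) -> a = 0; heap: [0-10 ALLOC][11-32 FREE]
Op 2: a = realloc(a, 10) -> a = 0; heap: [0-9 ALLOC][10-32 FREE]
Op 3: b = malloc(3) -> b = 10; heap: [0-9 ALLOC][10-12 ALLOC][13-32 FREE]
Op 4: a = realloc(a, 3) -> a = 0; heap: [0-2 ALLOC][3-9 FREE][10-12 ALLOC][13-32 FREE]
Op 5: free(b) -> (freed b); heap: [0-2 ALLOC][3-32 FREE]
Op 6: c = malloc(10) -> c = 3; heap: [0-2 ALLOC][3-12 ALLOC][13-32 FREE]
Op 7: c = realloc(c, 6) -> c = 3; heap: [0-2 ALLOC][3-8 ALLOC][9-32 FREE]
free(c): c = 3 -> block [3-8 ALLOC]; mark free, coalesce with adjacent free neighbors -> [0-2 ALLOC][3-32 FREE]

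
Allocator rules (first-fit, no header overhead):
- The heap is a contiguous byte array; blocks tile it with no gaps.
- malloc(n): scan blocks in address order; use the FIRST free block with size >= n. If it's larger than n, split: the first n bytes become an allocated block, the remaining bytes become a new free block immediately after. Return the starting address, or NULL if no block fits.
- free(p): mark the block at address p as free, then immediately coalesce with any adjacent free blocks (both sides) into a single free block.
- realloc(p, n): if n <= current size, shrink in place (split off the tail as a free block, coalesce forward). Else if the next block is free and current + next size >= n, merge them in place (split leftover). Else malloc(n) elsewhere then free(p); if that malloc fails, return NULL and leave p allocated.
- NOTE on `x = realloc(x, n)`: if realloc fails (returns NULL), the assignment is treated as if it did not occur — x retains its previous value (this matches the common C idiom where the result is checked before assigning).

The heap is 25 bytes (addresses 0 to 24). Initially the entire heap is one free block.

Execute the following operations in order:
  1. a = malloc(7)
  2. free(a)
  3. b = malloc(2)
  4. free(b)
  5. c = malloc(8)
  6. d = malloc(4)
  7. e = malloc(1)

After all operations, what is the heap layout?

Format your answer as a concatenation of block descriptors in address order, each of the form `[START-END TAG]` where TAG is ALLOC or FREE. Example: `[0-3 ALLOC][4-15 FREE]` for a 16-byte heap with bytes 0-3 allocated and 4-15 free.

Op 1: a = malloc(7) -> a = 0; heap: [0-6 ALLOC][7-24 FREE]
Op 2: free(a) -> (freed a); heap: [0-24 FREE]
Op 3: b = malloc(2) -> b = 0; heap: [0-1 ALLOC][2-24 FREE]
Op 4: free(b) -> (freed b); heap: [0-24 FREE]
Op 5: c = malloc(8) -> c = 0; heap: [0-7 ALLOC][8-24 FREE]
Op 6: d = malloc(4) -> d = 8; heap: [0-7 ALLOC][8-11 ALLOC][12-24 FREE]
Op 7: e = malloc(1) -> e = 12; heap: [0-7 ALLOC][8-11 ALLOC][12-12 ALLOC][13-24 FREE]

Answer: [0-7 ALLOC][8-11 ALLOC][12-12 ALLOC][13-24 FREE]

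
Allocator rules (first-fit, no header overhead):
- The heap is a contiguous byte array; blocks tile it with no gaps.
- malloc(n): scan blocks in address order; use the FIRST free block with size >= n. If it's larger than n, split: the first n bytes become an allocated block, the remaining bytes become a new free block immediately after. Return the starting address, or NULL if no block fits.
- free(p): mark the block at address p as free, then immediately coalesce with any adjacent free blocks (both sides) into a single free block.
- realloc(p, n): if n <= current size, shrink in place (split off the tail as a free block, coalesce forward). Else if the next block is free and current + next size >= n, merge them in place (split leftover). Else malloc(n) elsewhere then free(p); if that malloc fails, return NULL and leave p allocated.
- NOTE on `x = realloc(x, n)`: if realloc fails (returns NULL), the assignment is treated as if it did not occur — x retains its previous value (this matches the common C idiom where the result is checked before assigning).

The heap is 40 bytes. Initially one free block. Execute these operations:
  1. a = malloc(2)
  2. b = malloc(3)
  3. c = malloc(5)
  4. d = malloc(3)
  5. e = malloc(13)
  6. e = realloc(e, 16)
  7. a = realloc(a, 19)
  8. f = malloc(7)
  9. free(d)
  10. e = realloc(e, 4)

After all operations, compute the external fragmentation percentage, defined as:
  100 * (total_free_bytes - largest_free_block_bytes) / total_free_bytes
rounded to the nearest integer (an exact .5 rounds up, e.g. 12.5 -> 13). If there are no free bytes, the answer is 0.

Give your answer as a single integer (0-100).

Op 1: a = malloc(2) -> a = 0; heap: [0-1 ALLOC][2-39 FREE]
Op 2: b = malloc(3) -> b = 2; heap: [0-1 ALLOC][2-4 ALLOC][5-39 FREE]
Op 3: c = malloc(5) -> c = 5; heap: [0-1 ALLOC][2-4 ALLOC][5-9 ALLOC][10-39 FREE]
Op 4: d = malloc(3) -> d = 10; heap: [0-1 ALLOC][2-4 ALLOC][5-9 ALLOC][10-12 ALLOC][13-39 FREE]
Op 5: e = malloc(13) -> e = 13; heap: [0-1 ALLOC][2-4 ALLOC][5-9 ALLOC][10-12 ALLOC][13-25 ALLOC][26-39 FREE]
Op 6: e = realloc(e, 16) -> e = 13; heap: [0-1 ALLOC][2-4 ALLOC][5-9 ALLOC][10-12 ALLOC][13-28 ALLOC][29-39 FREE]
Op 7: a = realloc(a, 19) -> NULL (a unchanged); heap: [0-1 ALLOC][2-4 ALLOC][5-9 ALLOC][10-12 ALLOC][13-28 ALLOC][29-39 FREE]
Op 8: f = malloc(7) -> f = 29; heap: [0-1 ALLOC][2-4 ALLOC][5-9 ALLOC][10-12 ALLOC][13-28 ALLOC][29-35 ALLOC][36-39 FREE]
Op 9: free(d) -> (freed d); heap: [0-1 ALLOC][2-4 ALLOC][5-9 ALLOC][10-12 FREE][13-28 ALLOC][29-35 ALLOC][36-39 FREE]
Op 10: e = realloc(e, 4) -> e = 13; heap: [0-1 ALLOC][2-4 ALLOC][5-9 ALLOC][10-12 FREE][13-16 ALLOC][17-28 FREE][29-35 ALLOC][36-39 FREE]
Free blocks: [3 12 4] total_free=19 largest=12 -> 100*(19-12)/19 = 700/19 ≈ 36.842 -> rounds to 37

Answer: 37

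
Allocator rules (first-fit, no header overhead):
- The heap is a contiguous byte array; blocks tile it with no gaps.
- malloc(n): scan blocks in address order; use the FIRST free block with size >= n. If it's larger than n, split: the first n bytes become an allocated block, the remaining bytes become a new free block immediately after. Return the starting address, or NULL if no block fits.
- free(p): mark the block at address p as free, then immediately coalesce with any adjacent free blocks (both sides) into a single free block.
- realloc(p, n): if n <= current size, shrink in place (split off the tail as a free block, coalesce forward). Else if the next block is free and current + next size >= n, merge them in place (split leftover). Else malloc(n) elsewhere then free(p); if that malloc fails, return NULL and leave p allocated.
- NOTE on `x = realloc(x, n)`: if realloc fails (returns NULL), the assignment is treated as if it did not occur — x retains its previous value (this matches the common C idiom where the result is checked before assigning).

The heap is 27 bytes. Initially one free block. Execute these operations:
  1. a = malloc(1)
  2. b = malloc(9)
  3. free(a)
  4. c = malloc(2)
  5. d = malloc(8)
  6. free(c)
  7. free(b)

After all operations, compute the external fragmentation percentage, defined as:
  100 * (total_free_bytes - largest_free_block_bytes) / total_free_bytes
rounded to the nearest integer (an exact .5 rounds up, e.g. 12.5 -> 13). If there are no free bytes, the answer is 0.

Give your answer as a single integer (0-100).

Answer: 37

Derivation:
Op 1: a = malloc(1) -> a = 0; heap: [0-0 ALLOC][1-26 FREE]
Op 2: b = malloc(9) -> b = 1; heap: [0-0 ALLOC][1-9 ALLOC][10-26 FREE]
Op 3: free(a) -> (freed a); heap: [0-0 FREE][1-9 ALLOC][10-26 FREE]
Op 4: c = malloc(2) -> c = 10; heap: [0-0 FREE][1-9 ALLOC][10-11 ALLOC][12-26 FREE]
Op 5: d = malloc(8) -> d = 12; heap: [0-0 FREE][1-9 ALLOC][10-11 ALLOC][12-19 ALLOC][20-26 FREE]
Op 6: free(c) -> (freed c); heap: [0-0 FREE][1-9 ALLOC][10-11 FREE][12-19 ALLOC][20-26 FREE]
Op 7: free(b) -> (freed b); heap: [0-11 FREE][12-19 ALLOC][20-26 FREE]
Free blocks: [12 7] total_free=19 largest=12 -> 100*(19-12)/19 = 700/19 ≈ 36.842 -> rounds to 37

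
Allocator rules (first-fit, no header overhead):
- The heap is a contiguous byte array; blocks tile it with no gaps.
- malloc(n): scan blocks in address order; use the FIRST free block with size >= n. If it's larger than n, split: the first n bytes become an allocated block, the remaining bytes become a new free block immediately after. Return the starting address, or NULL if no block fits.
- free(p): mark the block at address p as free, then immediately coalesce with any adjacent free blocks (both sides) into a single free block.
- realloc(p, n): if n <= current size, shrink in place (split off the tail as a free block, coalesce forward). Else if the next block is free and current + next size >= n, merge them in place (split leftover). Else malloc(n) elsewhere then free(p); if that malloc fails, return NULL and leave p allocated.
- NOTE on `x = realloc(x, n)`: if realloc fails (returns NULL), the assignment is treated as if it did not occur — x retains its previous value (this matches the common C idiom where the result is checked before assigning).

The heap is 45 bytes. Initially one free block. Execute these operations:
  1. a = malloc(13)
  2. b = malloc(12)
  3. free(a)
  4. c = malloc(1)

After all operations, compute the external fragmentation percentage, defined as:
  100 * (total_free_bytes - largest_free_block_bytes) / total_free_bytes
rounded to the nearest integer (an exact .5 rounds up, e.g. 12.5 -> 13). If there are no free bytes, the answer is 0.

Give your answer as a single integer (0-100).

Answer: 38

Derivation:
Op 1: a = malloc(13) -> a = 0; heap: [0-12 ALLOC][13-44 FREE]
Op 2: b = malloc(12) -> b = 13; heap: [0-12 ALLOC][13-24 ALLOC][25-44 FREE]
Op 3: free(a) -> (freed a); heap: [0-12 FREE][13-24 ALLOC][25-44 FREE]
Op 4: c = malloc(1) -> c = 0; heap: [0-0 ALLOC][1-12 FREE][13-24 ALLOC][25-44 FREE]
Free blocks: [12 20] total_free=32 largest=20 -> 100*(32-20)/32 = 1200/32 = 37.5 -> rounds to 38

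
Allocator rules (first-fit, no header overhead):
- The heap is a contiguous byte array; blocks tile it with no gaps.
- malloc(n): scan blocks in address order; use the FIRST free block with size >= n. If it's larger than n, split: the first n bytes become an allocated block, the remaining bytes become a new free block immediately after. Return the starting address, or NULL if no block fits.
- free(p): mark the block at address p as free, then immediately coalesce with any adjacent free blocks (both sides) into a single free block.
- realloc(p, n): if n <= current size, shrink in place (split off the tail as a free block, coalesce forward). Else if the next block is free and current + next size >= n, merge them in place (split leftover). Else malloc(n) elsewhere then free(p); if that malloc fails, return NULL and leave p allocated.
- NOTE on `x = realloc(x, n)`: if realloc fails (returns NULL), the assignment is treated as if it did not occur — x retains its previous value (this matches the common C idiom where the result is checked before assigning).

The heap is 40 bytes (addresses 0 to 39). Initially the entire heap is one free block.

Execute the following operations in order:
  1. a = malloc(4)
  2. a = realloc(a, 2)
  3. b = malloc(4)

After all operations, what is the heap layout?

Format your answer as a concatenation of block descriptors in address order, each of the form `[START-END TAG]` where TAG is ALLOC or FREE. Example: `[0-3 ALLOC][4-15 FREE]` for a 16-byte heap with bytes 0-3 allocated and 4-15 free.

Answer: [0-1 ALLOC][2-5 ALLOC][6-39 FREE]

Derivation:
Op 1: a = malloc(4) -> a = 0; heap: [0-3 ALLOC][4-39 FREE]
Op 2: a = realloc(a, 2) -> a = 0; heap: [0-1 ALLOC][2-39 FREE]
Op 3: b = malloc(4) -> b = 2; heap: [0-1 ALLOC][2-5 ALLOC][6-39 FREE]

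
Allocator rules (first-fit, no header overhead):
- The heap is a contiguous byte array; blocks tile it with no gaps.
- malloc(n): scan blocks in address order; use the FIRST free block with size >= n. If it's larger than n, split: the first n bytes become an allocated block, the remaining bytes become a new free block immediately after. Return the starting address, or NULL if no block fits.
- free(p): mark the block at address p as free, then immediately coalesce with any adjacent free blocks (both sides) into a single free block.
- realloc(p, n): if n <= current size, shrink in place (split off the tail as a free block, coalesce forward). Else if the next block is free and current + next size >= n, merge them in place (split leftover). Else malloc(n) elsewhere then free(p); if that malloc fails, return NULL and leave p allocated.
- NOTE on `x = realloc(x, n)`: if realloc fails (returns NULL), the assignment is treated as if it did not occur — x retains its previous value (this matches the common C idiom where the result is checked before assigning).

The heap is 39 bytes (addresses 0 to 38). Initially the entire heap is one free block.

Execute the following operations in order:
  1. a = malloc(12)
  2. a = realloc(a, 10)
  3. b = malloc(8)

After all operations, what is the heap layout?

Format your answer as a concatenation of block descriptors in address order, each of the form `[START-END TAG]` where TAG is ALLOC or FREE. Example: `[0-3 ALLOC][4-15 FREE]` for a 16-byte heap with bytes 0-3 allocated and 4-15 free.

Op 1: a = malloc(12) -> a = 0; heap: [0-11 ALLOC][12-38 FREE]
Op 2: a = realloc(a, 10) -> a = 0; heap: [0-9 ALLOC][10-38 FREE]
Op 3: b = malloc(8) -> b = 10; heap: [0-9 ALLOC][10-17 ALLOC][18-38 FREE]

Answer: [0-9 ALLOC][10-17 ALLOC][18-38 FREE]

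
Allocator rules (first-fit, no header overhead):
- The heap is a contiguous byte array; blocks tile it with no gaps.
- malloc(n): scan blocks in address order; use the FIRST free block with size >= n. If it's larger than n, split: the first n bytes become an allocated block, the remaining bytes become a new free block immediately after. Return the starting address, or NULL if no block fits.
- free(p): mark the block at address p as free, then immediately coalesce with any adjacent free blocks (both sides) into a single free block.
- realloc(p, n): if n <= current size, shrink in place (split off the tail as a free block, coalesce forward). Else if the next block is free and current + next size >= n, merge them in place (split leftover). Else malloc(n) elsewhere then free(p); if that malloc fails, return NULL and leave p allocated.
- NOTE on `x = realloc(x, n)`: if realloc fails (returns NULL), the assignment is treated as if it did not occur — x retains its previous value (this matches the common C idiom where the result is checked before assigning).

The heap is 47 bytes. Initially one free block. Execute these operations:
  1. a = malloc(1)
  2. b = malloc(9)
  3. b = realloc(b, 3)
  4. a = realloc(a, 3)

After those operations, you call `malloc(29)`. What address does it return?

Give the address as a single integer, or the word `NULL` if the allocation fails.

Answer: 7

Derivation:
Op 1: a = malloc(1) -> a = 0; heap: [0-0 ALLOC][1-46 FREE]
Op 2: b = malloc(9) -> b = 1; heap: [0-0 ALLOC][1-9 ALLOC][10-46 FREE]
Op 3: b = realloc(b, 3) -> b = 1; heap: [0-0 ALLOC][1-3 ALLOC][4-46 FREE]
Op 4: a = realloc(a, 3) -> a = 4; heap: [0-0 FREE][1-3 ALLOC][4-6 ALLOC][7-46 FREE]
malloc(29): first-fit scan over [0-0 FREE][1-3 ALLOC][4-6 ALLOC][7-46 FREE] -> 7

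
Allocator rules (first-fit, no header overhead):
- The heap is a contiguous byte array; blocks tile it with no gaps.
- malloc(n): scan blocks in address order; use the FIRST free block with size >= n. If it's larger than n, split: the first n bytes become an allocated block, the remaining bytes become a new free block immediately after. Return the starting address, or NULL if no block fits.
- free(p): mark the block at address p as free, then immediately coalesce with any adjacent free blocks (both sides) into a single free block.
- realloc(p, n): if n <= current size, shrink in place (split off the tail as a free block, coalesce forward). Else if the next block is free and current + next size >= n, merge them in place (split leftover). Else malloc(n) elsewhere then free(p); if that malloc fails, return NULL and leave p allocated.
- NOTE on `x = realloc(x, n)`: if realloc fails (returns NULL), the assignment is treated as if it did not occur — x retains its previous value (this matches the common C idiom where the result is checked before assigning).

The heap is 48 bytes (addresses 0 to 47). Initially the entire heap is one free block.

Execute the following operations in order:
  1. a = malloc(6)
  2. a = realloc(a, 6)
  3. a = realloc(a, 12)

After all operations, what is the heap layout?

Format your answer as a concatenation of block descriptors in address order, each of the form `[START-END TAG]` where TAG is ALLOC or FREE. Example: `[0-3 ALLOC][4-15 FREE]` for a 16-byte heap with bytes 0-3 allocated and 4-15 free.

Op 1: a = malloc(6) -> a = 0; heap: [0-5 ALLOC][6-47 FREE]
Op 2: a = realloc(a, 6) -> a = 0; heap: [0-5 ALLOC][6-47 FREE]
Op 3: a = realloc(a, 12) -> a = 0; heap: [0-11 ALLOC][12-47 FREE]

Answer: [0-11 ALLOC][12-47 FREE]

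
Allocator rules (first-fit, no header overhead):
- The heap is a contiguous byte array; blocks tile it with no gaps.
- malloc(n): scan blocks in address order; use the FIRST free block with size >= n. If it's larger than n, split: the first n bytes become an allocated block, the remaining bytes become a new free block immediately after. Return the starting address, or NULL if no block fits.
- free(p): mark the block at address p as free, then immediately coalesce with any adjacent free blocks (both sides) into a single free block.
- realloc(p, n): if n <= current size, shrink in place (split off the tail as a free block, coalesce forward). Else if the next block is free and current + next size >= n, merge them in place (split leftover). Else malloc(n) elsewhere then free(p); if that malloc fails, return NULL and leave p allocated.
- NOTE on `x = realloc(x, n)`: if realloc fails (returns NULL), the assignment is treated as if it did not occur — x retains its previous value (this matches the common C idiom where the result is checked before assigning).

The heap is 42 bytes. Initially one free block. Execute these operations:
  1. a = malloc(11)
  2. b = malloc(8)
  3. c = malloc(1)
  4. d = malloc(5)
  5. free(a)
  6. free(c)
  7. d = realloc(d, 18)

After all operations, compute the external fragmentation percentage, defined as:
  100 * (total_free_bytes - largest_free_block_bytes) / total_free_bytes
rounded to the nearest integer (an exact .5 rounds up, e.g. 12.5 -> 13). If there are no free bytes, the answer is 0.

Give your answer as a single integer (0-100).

Answer: 31

Derivation:
Op 1: a = malloc(11) -> a = 0; heap: [0-10 ALLOC][11-41 FREE]
Op 2: b = malloc(8) -> b = 11; heap: [0-10 ALLOC][11-18 ALLOC][19-41 FREE]
Op 3: c = malloc(1) -> c = 19; heap: [0-10 ALLOC][11-18 ALLOC][19-19 ALLOC][20-41 FREE]
Op 4: d = malloc(5) -> d = 20; heap: [0-10 ALLOC][11-18 ALLOC][19-19 ALLOC][20-24 ALLOC][25-41 FREE]
Op 5: free(a) -> (freed a); heap: [0-10 FREE][11-18 ALLOC][19-19 ALLOC][20-24 ALLOC][25-41 FREE]
Op 6: free(c) -> (freed c); heap: [0-10 FREE][11-18 ALLOC][19-19 FREE][20-24 ALLOC][25-41 FREE]
Op 7: d = realloc(d, 18) -> d = 20; heap: [0-10 FREE][11-18 ALLOC][19-19 FREE][20-37 ALLOC][38-41 FREE]
Free blocks: [11 1 4] total_free=16 largest=11 -> 100*(16-11)/16 = 500/16 = 31.25 -> rounds to 31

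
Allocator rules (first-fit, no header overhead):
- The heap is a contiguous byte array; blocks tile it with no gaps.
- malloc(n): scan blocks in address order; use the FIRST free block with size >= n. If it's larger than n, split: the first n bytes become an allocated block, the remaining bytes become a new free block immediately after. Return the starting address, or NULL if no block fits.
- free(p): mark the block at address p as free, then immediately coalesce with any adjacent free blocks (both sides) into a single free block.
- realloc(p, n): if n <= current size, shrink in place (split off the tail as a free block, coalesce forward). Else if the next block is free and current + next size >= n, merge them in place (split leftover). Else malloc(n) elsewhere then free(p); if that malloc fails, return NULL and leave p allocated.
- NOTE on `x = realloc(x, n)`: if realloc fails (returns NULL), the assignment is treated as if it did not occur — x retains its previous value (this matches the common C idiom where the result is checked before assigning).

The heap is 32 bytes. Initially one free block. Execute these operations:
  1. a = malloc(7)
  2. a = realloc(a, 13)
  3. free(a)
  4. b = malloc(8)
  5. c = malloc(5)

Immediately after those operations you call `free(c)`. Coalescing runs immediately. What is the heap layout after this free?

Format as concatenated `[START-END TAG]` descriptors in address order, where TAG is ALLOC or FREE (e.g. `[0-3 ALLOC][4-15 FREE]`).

Answer: [0-7 ALLOC][8-31 FREE]

Derivation:
Op 1: a = malloc(7) -> a = 0; heap: [0-6 ALLOC][7-31 FREE]
Op 2: a = realloc(a, 13) -> a = 0; heap: [0-12 ALLOC][13-31 FREE]
Op 3: free(a) -> (freed a); heap: [0-31 FREE]
Op 4: b = malloc(8) -> b = 0; heap: [0-7 ALLOC][8-31 FREE]
Op 5: c = malloc(5) -> c = 8; heap: [0-7 ALLOC][8-12 ALLOC][13-31 FREE]
free(c): c = 8 -> block [8-12 ALLOC]; mark free, coalesce with adjacent free neighbors -> [0-7 ALLOC][8-31 FREE]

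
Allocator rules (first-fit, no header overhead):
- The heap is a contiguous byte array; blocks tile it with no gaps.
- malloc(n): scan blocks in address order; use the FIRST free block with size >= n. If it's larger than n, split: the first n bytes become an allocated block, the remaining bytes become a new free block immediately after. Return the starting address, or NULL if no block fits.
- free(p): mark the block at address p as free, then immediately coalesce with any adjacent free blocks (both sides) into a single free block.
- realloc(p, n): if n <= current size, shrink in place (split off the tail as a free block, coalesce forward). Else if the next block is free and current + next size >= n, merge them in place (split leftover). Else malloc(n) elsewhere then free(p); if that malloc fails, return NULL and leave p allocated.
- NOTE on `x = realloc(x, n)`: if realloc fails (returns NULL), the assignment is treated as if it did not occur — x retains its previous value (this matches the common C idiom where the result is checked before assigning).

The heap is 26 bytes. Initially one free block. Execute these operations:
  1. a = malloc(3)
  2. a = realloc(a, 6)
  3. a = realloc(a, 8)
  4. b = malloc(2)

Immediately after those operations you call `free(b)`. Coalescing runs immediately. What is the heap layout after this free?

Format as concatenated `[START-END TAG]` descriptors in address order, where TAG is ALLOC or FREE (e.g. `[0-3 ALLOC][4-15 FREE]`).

Op 1: a = malloc(3) -> a = 0; heap: [0-2 ALLOC][3-25 FREE]
Op 2: a = realloc(a, 6) -> a = 0; heap: [0-5 ALLOC][6-25 FREE]
Op 3: a = realloc(a, 8) -> a = 0; heap: [0-7 ALLOC][8-25 FREE]
Op 4: b = malloc(2) -> b = 8; heap: [0-7 ALLOC][8-9 ALLOC][10-25 FREE]
free(b): b = 8 -> block [8-9 ALLOC]; mark free, coalesce with adjacent free neighbors -> [0-7 ALLOC][8-25 FREE]

Answer: [0-7 ALLOC][8-25 FREE]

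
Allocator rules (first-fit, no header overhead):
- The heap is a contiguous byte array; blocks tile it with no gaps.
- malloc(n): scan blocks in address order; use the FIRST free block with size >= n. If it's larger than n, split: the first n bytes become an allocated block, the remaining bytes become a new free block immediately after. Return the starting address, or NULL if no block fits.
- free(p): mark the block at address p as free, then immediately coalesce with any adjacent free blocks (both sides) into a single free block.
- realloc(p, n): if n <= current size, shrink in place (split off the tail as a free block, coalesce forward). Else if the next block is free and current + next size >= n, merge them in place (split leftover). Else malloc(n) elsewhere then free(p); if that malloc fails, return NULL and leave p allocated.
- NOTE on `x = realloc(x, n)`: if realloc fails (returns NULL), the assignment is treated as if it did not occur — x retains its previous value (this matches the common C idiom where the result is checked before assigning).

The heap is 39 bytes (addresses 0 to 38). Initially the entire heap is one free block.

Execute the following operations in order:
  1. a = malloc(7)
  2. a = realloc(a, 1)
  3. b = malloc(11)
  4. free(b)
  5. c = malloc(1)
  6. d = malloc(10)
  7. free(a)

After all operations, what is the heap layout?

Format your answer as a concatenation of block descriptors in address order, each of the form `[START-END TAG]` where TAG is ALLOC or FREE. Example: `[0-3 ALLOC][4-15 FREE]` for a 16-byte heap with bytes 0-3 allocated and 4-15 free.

Op 1: a = malloc(7) -> a = 0; heap: [0-6 ALLOC][7-38 FREE]
Op 2: a = realloc(a, 1) -> a = 0; heap: [0-0 ALLOC][1-38 FREE]
Op 3: b = malloc(11) -> b = 1; heap: [0-0 ALLOC][1-11 ALLOC][12-38 FREE]
Op 4: free(b) -> (freed b); heap: [0-0 ALLOC][1-38 FREE]
Op 5: c = malloc(1) -> c = 1; heap: [0-0 ALLOC][1-1 ALLOC][2-38 FREE]
Op 6: d = malloc(10) -> d = 2; heap: [0-0 ALLOC][1-1 ALLOC][2-11 ALLOC][12-38 FREE]
Op 7: free(a) -> (freed a); heap: [0-0 FREE][1-1 ALLOC][2-11 ALLOC][12-38 FREE]

Answer: [0-0 FREE][1-1 ALLOC][2-11 ALLOC][12-38 FREE]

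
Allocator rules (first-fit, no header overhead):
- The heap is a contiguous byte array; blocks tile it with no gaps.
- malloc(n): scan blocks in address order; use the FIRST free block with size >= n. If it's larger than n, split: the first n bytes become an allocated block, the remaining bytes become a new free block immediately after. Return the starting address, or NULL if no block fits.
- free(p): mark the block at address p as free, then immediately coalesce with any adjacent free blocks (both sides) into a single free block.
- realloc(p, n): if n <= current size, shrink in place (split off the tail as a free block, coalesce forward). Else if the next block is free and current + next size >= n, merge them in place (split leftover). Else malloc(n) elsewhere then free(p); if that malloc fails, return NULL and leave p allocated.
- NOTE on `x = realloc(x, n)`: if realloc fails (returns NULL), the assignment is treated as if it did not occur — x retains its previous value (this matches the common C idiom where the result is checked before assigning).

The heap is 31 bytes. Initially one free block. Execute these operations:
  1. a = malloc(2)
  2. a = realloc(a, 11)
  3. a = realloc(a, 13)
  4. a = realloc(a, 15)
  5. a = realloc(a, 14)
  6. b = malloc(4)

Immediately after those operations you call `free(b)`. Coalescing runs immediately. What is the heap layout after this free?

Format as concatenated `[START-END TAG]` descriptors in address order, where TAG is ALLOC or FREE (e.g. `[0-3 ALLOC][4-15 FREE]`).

Op 1: a = malloc(2) -> a = 0; heap: [0-1 ALLOC][2-30 FREE]
Op 2: a = realloc(a, 11) -> a = 0; heap: [0-10 ALLOC][11-30 FREE]
Op 3: a = realloc(a, 13) -> a = 0; heap: [0-12 ALLOC][13-30 FREE]
Op 4: a = realloc(a, 15) -> a = 0; heap: [0-14 ALLOC][15-30 FREE]
Op 5: a = realloc(a, 14) -> a = 0; heap: [0-13 ALLOC][14-30 FREE]
Op 6: b = malloc(4) -> b = 14; heap: [0-13 ALLOC][14-17 ALLOC][18-30 FREE]
free(b): b = 14 -> block [14-17 ALLOC]; mark free, coalesce with adjacent free neighbors -> [0-13 ALLOC][14-30 FREE]

Answer: [0-13 ALLOC][14-30 FREE]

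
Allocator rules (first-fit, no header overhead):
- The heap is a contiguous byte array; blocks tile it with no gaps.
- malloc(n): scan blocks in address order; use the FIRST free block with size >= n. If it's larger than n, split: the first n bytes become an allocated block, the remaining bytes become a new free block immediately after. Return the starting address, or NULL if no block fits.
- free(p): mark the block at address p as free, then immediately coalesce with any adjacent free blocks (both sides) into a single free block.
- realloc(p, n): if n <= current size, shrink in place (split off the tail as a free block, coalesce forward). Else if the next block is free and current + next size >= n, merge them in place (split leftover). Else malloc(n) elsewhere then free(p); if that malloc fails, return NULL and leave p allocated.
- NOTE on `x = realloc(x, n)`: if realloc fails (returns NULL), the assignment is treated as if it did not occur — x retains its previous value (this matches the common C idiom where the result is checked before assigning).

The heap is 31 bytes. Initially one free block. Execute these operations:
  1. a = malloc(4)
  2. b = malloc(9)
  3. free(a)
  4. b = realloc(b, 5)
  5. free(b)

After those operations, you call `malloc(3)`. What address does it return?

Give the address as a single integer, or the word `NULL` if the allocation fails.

Op 1: a = malloc(4) -> a = 0; heap: [0-3 ALLOC][4-30 FREE]
Op 2: b = malloc(9) -> b = 4; heap: [0-3 ALLOC][4-12 ALLOC][13-30 FREE]
Op 3: free(a) -> (freed a); heap: [0-3 FREE][4-12 ALLOC][13-30 FREE]
Op 4: b = realloc(b, 5) -> b = 4; heap: [0-3 FREE][4-8 ALLOC][9-30 FREE]
Op 5: free(b) -> (freed b); heap: [0-30 FREE]
malloc(3): first-fit scan over [0-30 FREE] -> 0

Answer: 0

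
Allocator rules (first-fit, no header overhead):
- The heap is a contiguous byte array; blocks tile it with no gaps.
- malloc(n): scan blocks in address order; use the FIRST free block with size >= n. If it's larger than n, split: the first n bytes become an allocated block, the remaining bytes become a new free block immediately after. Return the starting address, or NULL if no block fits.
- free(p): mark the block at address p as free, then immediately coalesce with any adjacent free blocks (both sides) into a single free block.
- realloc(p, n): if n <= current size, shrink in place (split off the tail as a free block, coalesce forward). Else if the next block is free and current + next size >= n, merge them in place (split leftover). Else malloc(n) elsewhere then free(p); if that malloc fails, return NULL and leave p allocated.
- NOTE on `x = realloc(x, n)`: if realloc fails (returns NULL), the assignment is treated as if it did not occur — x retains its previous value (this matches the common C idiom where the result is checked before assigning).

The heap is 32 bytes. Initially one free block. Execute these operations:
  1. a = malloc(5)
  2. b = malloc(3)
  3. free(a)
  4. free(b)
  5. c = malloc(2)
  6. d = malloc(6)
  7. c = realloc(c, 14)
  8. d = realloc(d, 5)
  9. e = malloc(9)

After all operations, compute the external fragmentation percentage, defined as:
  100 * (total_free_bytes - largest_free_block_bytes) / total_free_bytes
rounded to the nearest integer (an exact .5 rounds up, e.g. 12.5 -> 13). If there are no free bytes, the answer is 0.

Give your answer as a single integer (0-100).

Answer: 50

Derivation:
Op 1: a = malloc(5) -> a = 0; heap: [0-4 ALLOC][5-31 FREE]
Op 2: b = malloc(3) -> b = 5; heap: [0-4 ALLOC][5-7 ALLOC][8-31 FREE]
Op 3: free(a) -> (freed a); heap: [0-4 FREE][5-7 ALLOC][8-31 FREE]
Op 4: free(b) -> (freed b); heap: [0-31 FREE]
Op 5: c = malloc(2) -> c = 0; heap: [0-1 ALLOC][2-31 FREE]
Op 6: d = malloc(6) -> d = 2; heap: [0-1 ALLOC][2-7 ALLOC][8-31 FREE]
Op 7: c = realloc(c, 14) -> c = 8; heap: [0-1 FREE][2-7 ALLOC][8-21 ALLOC][22-31 FREE]
Op 8: d = realloc(d, 5) -> d = 2; heap: [0-1 FREE][2-6 ALLOC][7-7 FREE][8-21 ALLOC][22-31 FREE]
Op 9: e = malloc(9) -> e = 22; heap: [0-1 FREE][2-6 ALLOC][7-7 FREE][8-21 ALLOC][22-30 ALLOC][31-31 FREE]
Free blocks: [2 1 1] total_free=4 largest=2 -> 100*(4-2)/4 = 200/4 = 50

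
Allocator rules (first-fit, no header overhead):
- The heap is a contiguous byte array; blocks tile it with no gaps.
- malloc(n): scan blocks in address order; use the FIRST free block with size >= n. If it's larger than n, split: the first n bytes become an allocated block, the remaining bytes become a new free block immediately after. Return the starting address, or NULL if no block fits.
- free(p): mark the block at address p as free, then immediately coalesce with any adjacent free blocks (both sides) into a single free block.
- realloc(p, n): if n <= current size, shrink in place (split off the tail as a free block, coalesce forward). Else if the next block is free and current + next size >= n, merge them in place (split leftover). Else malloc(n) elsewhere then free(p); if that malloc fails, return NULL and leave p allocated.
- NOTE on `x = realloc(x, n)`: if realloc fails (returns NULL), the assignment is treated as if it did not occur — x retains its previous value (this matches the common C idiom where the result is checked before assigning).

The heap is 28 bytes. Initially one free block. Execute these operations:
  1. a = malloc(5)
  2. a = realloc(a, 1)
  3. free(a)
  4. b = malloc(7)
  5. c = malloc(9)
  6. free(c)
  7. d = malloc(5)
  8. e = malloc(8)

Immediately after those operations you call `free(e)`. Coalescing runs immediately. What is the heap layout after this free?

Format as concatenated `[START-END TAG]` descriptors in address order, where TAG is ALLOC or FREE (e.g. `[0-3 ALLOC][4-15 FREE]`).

Answer: [0-6 ALLOC][7-11 ALLOC][12-27 FREE]

Derivation:
Op 1: a = malloc(5) -> a = 0; heap: [0-4 ALLOC][5-27 FREE]
Op 2: a = realloc(a, 1) -> a = 0; heap: [0-0 ALLOC][1-27 FREE]
Op 3: free(a) -> (freed a); heap: [0-27 FREE]
Op 4: b = malloc(7) -> b = 0; heap: [0-6 ALLOC][7-27 FREE]
Op 5: c = malloc(9) -> c = 7; heap: [0-6 ALLOC][7-15 ALLOC][16-27 FREE]
Op 6: free(c) -> (freed c); heap: [0-6 ALLOC][7-27 FREE]
Op 7: d = malloc(5) -> d = 7; heap: [0-6 ALLOC][7-11 ALLOC][12-27 FREE]
Op 8: e = malloc(8) -> e = 12; heap: [0-6 ALLOC][7-11 ALLOC][12-19 ALLOC][20-27 FREE]
free(e): e = 12 -> block [12-19 ALLOC]; mark free, coalesce with adjacent free neighbors -> [0-6 ALLOC][7-11 ALLOC][12-27 FREE]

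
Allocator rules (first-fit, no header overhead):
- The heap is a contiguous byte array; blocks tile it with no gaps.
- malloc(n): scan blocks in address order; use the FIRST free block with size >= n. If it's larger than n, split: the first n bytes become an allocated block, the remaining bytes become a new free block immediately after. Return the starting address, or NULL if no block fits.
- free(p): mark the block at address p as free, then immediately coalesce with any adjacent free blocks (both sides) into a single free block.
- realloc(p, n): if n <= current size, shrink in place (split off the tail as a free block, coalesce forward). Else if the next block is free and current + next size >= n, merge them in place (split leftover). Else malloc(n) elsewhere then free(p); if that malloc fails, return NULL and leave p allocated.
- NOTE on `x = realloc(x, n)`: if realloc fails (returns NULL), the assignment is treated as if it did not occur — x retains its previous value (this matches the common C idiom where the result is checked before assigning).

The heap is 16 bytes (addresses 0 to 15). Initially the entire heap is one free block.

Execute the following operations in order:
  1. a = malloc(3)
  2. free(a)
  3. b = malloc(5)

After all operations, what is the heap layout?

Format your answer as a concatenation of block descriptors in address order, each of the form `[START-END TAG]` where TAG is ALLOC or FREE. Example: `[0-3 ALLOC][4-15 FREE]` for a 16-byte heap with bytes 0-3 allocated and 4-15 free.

Answer: [0-4 ALLOC][5-15 FREE]

Derivation:
Op 1: a = malloc(3) -> a = 0; heap: [0-2 ALLOC][3-15 FREE]
Op 2: free(a) -> (freed a); heap: [0-15 FREE]
Op 3: b = malloc(5) -> b = 0; heap: [0-4 ALLOC][5-15 FREE]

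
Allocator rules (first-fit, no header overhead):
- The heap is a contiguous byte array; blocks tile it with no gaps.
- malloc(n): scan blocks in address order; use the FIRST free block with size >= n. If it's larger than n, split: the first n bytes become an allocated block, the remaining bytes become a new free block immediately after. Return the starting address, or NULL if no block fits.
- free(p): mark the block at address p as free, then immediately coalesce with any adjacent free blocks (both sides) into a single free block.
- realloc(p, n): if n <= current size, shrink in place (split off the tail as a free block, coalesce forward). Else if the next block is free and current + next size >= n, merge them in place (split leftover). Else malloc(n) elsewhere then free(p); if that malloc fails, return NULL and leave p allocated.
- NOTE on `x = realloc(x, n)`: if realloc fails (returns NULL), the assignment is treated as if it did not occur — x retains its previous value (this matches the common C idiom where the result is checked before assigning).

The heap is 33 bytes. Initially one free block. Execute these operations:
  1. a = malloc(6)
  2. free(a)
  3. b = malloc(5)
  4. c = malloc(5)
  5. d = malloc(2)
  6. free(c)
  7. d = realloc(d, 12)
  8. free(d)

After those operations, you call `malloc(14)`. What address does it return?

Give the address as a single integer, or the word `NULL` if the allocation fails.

Answer: 5

Derivation:
Op 1: a = malloc(6) -> a = 0; heap: [0-5 ALLOC][6-32 FREE]
Op 2: free(a) -> (freed a); heap: [0-32 FREE]
Op 3: b = malloc(5) -> b = 0; heap: [0-4 ALLOC][5-32 FREE]
Op 4: c = malloc(5) -> c = 5; heap: [0-4 ALLOC][5-9 ALLOC][10-32 FREE]
Op 5: d = malloc(2) -> d = 10; heap: [0-4 ALLOC][5-9 ALLOC][10-11 ALLOC][12-32 FREE]
Op 6: free(c) -> (freed c); heap: [0-4 ALLOC][5-9 FREE][10-11 ALLOC][12-32 FREE]
Op 7: d = realloc(d, 12) -> d = 10; heap: [0-4 ALLOC][5-9 FREE][10-21 ALLOC][22-32 FREE]
Op 8: free(d) -> (freed d); heap: [0-4 ALLOC][5-32 FREE]
malloc(14): first-fit scan over [0-4 ALLOC][5-32 FREE] -> 5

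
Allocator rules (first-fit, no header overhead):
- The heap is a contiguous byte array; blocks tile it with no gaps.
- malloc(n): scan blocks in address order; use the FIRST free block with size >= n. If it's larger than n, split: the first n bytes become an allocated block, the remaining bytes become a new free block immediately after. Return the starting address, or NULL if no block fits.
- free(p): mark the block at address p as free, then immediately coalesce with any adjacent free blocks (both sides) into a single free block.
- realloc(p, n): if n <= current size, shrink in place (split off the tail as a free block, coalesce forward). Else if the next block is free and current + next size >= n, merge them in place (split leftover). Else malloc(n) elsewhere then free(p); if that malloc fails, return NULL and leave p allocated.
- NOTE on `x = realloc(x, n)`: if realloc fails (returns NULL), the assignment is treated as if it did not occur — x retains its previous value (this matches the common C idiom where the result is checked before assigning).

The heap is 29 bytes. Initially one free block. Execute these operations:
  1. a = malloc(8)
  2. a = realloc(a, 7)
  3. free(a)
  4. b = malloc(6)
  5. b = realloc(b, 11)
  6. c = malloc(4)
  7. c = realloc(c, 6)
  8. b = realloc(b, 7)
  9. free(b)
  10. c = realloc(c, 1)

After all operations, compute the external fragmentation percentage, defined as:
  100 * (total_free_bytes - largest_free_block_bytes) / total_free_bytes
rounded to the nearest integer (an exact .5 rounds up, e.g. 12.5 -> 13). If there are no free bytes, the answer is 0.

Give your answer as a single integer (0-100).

Op 1: a = malloc(8) -> a = 0; heap: [0-7 ALLOC][8-28 FREE]
Op 2: a = realloc(a, 7) -> a = 0; heap: [0-6 ALLOC][7-28 FREE]
Op 3: free(a) -> (freed a); heap: [0-28 FREE]
Op 4: b = malloc(6) -> b = 0; heap: [0-5 ALLOC][6-28 FREE]
Op 5: b = realloc(b, 11) -> b = 0; heap: [0-10 ALLOC][11-28 FREE]
Op 6: c = malloc(4) -> c = 11; heap: [0-10 ALLOC][11-14 ALLOC][15-28 FREE]
Op 7: c = realloc(c, 6) -> c = 11; heap: [0-10 ALLOC][11-16 ALLOC][17-28 FREE]
Op 8: b = realloc(b, 7) -> b = 0; heap: [0-6 ALLOC][7-10 FREE][11-16 ALLOC][17-28 FREE]
Op 9: free(b) -> (freed b); heap: [0-10 FREE][11-16 ALLOC][17-28 FREE]
Op 10: c = realloc(c, 1) -> c = 11; heap: [0-10 FREE][11-11 ALLOC][12-28 FREE]
Free blocks: [11 17] total_free=28 largest=17 -> 100*(28-17)/28 = 1100/28 ≈ 39.286 -> rounds to 39

Answer: 39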